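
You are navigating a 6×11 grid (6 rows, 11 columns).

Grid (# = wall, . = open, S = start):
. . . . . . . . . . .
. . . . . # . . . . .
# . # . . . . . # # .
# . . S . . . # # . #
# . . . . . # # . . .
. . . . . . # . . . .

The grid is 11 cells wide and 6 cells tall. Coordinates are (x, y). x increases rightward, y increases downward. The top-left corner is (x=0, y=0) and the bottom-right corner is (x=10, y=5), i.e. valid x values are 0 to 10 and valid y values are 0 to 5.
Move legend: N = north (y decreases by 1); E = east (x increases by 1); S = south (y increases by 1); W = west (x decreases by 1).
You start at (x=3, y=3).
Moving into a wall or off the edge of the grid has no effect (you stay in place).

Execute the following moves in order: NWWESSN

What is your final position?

Start: (x=3, y=3)
  N (north): (x=3, y=3) -> (x=3, y=2)
  W (west): blocked, stay at (x=3, y=2)
  W (west): blocked, stay at (x=3, y=2)
  E (east): (x=3, y=2) -> (x=4, y=2)
  S (south): (x=4, y=2) -> (x=4, y=3)
  S (south): (x=4, y=3) -> (x=4, y=4)
  N (north): (x=4, y=4) -> (x=4, y=3)
Final: (x=4, y=3)

Answer: Final position: (x=4, y=3)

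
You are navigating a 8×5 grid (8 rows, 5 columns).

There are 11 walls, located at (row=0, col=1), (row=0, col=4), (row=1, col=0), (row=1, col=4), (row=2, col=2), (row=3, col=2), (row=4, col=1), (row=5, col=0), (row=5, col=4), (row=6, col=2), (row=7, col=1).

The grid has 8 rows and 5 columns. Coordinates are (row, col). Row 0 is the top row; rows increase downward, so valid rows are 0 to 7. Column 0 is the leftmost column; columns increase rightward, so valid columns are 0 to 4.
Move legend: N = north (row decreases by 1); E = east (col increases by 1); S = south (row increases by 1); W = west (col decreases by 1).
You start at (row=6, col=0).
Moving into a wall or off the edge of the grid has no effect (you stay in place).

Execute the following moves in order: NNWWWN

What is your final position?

Start: (row=6, col=0)
  N (north): blocked, stay at (row=6, col=0)
  N (north): blocked, stay at (row=6, col=0)
  [×3]W (west): blocked, stay at (row=6, col=0)
  N (north): blocked, stay at (row=6, col=0)
Final: (row=6, col=0)

Answer: Final position: (row=6, col=0)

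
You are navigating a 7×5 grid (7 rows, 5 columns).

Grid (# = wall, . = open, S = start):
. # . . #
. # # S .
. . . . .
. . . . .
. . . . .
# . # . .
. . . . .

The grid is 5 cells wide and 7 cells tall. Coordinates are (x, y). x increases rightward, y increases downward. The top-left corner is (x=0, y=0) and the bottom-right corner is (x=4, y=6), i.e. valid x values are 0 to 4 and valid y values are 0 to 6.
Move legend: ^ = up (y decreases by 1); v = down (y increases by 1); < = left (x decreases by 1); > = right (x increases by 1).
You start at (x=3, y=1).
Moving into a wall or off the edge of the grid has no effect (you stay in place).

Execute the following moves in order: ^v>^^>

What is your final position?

Answer: Final position: (x=4, y=1)

Derivation:
Start: (x=3, y=1)
  ^ (up): (x=3, y=1) -> (x=3, y=0)
  v (down): (x=3, y=0) -> (x=3, y=1)
  > (right): (x=3, y=1) -> (x=4, y=1)
  ^ (up): blocked, stay at (x=4, y=1)
  ^ (up): blocked, stay at (x=4, y=1)
  > (right): blocked, stay at (x=4, y=1)
Final: (x=4, y=1)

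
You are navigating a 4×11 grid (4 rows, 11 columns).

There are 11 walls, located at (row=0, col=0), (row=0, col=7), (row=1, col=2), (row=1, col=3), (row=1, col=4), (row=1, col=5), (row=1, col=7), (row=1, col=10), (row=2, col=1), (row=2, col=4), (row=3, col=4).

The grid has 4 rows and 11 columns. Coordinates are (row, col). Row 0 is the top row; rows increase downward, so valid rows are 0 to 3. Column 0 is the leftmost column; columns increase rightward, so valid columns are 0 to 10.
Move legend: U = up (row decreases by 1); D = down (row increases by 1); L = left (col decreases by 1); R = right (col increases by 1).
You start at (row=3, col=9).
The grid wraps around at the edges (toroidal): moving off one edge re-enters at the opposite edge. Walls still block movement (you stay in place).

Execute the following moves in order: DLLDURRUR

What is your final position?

Answer: Final position: (row=3, col=0)

Derivation:
Start: (row=3, col=9)
  D (down): (row=3, col=9) -> (row=0, col=9)
  L (left): (row=0, col=9) -> (row=0, col=8)
  L (left): blocked, stay at (row=0, col=8)
  D (down): (row=0, col=8) -> (row=1, col=8)
  U (up): (row=1, col=8) -> (row=0, col=8)
  R (right): (row=0, col=8) -> (row=0, col=9)
  R (right): (row=0, col=9) -> (row=0, col=10)
  U (up): (row=0, col=10) -> (row=3, col=10)
  R (right): (row=3, col=10) -> (row=3, col=0)
Final: (row=3, col=0)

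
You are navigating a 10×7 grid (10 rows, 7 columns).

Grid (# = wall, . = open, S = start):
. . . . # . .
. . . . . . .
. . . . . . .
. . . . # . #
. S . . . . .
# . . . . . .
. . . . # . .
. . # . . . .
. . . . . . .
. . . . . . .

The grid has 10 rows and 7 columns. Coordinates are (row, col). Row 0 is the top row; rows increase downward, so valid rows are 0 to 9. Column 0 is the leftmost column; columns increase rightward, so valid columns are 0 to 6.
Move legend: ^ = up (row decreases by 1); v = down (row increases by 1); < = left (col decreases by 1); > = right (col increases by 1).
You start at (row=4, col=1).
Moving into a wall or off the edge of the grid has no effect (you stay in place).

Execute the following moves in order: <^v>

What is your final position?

Start: (row=4, col=1)
  < (left): (row=4, col=1) -> (row=4, col=0)
  ^ (up): (row=4, col=0) -> (row=3, col=0)
  v (down): (row=3, col=0) -> (row=4, col=0)
  > (right): (row=4, col=0) -> (row=4, col=1)
Final: (row=4, col=1)

Answer: Final position: (row=4, col=1)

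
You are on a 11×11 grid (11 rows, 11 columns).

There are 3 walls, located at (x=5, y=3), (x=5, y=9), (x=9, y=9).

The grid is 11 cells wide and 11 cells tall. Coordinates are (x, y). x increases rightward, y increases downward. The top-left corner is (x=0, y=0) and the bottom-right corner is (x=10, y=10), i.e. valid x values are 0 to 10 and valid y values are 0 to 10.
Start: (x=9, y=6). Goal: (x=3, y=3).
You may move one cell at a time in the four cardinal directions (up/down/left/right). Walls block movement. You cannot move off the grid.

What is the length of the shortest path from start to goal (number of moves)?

Answer: Shortest path length: 9

Derivation:
BFS from (x=9, y=6) until reaching (x=3, y=3):
  Distance 0: (x=9, y=6)
  Distance 1: (x=9, y=5), (x=8, y=6), (x=10, y=6), (x=9, y=7)
  Distance 2: (x=9, y=4), (x=8, y=5), (x=10, y=5), (x=7, y=6), (x=8, y=7), (x=10, y=7), (x=9, y=8)
  Distance 3: (x=9, y=3), (x=8, y=4), (x=10, y=4), (x=7, y=5), (x=6, y=6), (x=7, y=7), (x=8, y=8), (x=10, y=8)
  Distance 4: (x=9, y=2), (x=8, y=3), (x=10, y=3), (x=7, y=4), (x=6, y=5), (x=5, y=6), (x=6, y=7), (x=7, y=8), (x=8, y=9), (x=10, y=9)
  Distance 5: (x=9, y=1), (x=8, y=2), (x=10, y=2), (x=7, y=3), (x=6, y=4), (x=5, y=5), (x=4, y=6), (x=5, y=7), (x=6, y=8), (x=7, y=9), (x=8, y=10), (x=10, y=10)
  Distance 6: (x=9, y=0), (x=8, y=1), (x=10, y=1), (x=7, y=2), (x=6, y=3), (x=5, y=4), (x=4, y=5), (x=3, y=6), (x=4, y=7), (x=5, y=8), (x=6, y=9), (x=7, y=10), (x=9, y=10)
  Distance 7: (x=8, y=0), (x=10, y=0), (x=7, y=1), (x=6, y=2), (x=4, y=4), (x=3, y=5), (x=2, y=6), (x=3, y=7), (x=4, y=8), (x=6, y=10)
  Distance 8: (x=7, y=0), (x=6, y=1), (x=5, y=2), (x=4, y=3), (x=3, y=4), (x=2, y=5), (x=1, y=6), (x=2, y=7), (x=3, y=8), (x=4, y=9), (x=5, y=10)
  Distance 9: (x=6, y=0), (x=5, y=1), (x=4, y=2), (x=3, y=3), (x=2, y=4), (x=1, y=5), (x=0, y=6), (x=1, y=7), (x=2, y=8), (x=3, y=9), (x=4, y=10)  <- goal reached here
One shortest path (9 moves): (x=9, y=6) -> (x=8, y=6) -> (x=7, y=6) -> (x=6, y=6) -> (x=5, y=6) -> (x=4, y=6) -> (x=3, y=6) -> (x=3, y=5) -> (x=3, y=4) -> (x=3, y=3)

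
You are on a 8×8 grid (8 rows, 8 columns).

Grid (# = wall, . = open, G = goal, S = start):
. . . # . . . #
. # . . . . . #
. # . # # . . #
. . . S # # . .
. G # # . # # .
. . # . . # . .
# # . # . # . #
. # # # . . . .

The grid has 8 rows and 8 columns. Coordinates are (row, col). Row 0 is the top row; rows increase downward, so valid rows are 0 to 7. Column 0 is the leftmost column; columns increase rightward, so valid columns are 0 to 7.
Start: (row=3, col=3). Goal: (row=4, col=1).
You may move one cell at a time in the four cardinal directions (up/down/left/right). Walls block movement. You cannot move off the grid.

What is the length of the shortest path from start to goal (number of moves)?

BFS from (row=3, col=3) until reaching (row=4, col=1):
  Distance 0: (row=3, col=3)
  Distance 1: (row=3, col=2)
  Distance 2: (row=2, col=2), (row=3, col=1)
  Distance 3: (row=1, col=2), (row=3, col=0), (row=4, col=1)  <- goal reached here
One shortest path (3 moves): (row=3, col=3) -> (row=3, col=2) -> (row=3, col=1) -> (row=4, col=1)

Answer: Shortest path length: 3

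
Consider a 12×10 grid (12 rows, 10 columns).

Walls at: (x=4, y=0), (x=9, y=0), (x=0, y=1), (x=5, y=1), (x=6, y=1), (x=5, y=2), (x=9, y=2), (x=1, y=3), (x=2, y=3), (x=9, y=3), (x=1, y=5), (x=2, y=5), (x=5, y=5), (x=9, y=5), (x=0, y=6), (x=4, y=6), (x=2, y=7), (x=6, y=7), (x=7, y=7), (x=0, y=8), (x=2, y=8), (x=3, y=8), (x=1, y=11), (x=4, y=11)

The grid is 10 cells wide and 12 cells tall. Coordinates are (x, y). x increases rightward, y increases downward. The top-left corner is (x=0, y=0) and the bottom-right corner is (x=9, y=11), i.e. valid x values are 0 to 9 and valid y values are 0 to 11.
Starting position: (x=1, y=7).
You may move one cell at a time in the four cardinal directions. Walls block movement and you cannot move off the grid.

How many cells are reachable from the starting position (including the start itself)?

BFS flood-fill from (x=1, y=7):
  Distance 0: (x=1, y=7)
  Distance 1: (x=1, y=6), (x=0, y=7), (x=1, y=8)
  Distance 2: (x=2, y=6), (x=1, y=9)
  Distance 3: (x=3, y=6), (x=0, y=9), (x=2, y=9), (x=1, y=10)
  Distance 4: (x=3, y=5), (x=3, y=7), (x=3, y=9), (x=0, y=10), (x=2, y=10)
  Distance 5: (x=3, y=4), (x=4, y=5), (x=4, y=7), (x=4, y=9), (x=3, y=10), (x=0, y=11), (x=2, y=11)
  Distance 6: (x=3, y=3), (x=2, y=4), (x=4, y=4), (x=5, y=7), (x=4, y=8), (x=5, y=9), (x=4, y=10), (x=3, y=11)
  Distance 7: (x=3, y=2), (x=4, y=3), (x=1, y=4), (x=5, y=4), (x=5, y=6), (x=5, y=8), (x=6, y=9), (x=5, y=10)
  Distance 8: (x=3, y=1), (x=2, y=2), (x=4, y=2), (x=5, y=3), (x=0, y=4), (x=6, y=4), (x=6, y=6), (x=6, y=8), (x=7, y=9), (x=6, y=10), (x=5, y=11)
  Distance 9: (x=3, y=0), (x=2, y=1), (x=4, y=1), (x=1, y=2), (x=0, y=3), (x=6, y=3), (x=7, y=4), (x=0, y=5), (x=6, y=5), (x=7, y=6), (x=7, y=8), (x=8, y=9), (x=7, y=10), (x=6, y=11)
  Distance 10: (x=2, y=0), (x=1, y=1), (x=0, y=2), (x=6, y=2), (x=7, y=3), (x=8, y=4), (x=7, y=5), (x=8, y=6), (x=8, y=8), (x=9, y=9), (x=8, y=10), (x=7, y=11)
  Distance 11: (x=1, y=0), (x=7, y=2), (x=8, y=3), (x=9, y=4), (x=8, y=5), (x=9, y=6), (x=8, y=7), (x=9, y=8), (x=9, y=10), (x=8, y=11)
  Distance 12: (x=0, y=0), (x=7, y=1), (x=8, y=2), (x=9, y=7), (x=9, y=11)
  Distance 13: (x=7, y=0), (x=8, y=1)
  Distance 14: (x=6, y=0), (x=8, y=0), (x=9, y=1)
  Distance 15: (x=5, y=0)
Total reachable: 96 (grid has 96 open cells total)

Answer: Reachable cells: 96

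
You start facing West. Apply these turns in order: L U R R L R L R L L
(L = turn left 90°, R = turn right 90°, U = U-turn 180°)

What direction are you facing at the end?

Answer: Final heading: North

Derivation:
Start: West
  L (left (90° counter-clockwise)) -> South
  U (U-turn (180°)) -> North
  R (right (90° clockwise)) -> East
  R (right (90° clockwise)) -> South
  L (left (90° counter-clockwise)) -> East
  R (right (90° clockwise)) -> South
  L (left (90° counter-clockwise)) -> East
  R (right (90° clockwise)) -> South
  L (left (90° counter-clockwise)) -> East
  L (left (90° counter-clockwise)) -> North
Final: North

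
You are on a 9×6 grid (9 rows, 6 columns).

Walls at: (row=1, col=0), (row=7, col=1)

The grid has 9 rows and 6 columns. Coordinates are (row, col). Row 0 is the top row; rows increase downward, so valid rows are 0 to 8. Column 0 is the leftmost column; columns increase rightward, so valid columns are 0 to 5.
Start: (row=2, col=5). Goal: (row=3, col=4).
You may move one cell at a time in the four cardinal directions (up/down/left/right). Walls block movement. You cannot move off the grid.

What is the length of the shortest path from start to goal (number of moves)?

BFS from (row=2, col=5) until reaching (row=3, col=4):
  Distance 0: (row=2, col=5)
  Distance 1: (row=1, col=5), (row=2, col=4), (row=3, col=5)
  Distance 2: (row=0, col=5), (row=1, col=4), (row=2, col=3), (row=3, col=4), (row=4, col=5)  <- goal reached here
One shortest path (2 moves): (row=2, col=5) -> (row=2, col=4) -> (row=3, col=4)

Answer: Shortest path length: 2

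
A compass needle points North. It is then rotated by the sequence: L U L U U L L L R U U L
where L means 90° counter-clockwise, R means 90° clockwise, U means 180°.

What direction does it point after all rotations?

Answer: Final heading: East

Derivation:
Start: North
  L (left (90° counter-clockwise)) -> West
  U (U-turn (180°)) -> East
  L (left (90° counter-clockwise)) -> North
  U (U-turn (180°)) -> South
  U (U-turn (180°)) -> North
  L (left (90° counter-clockwise)) -> West
  L (left (90° counter-clockwise)) -> South
  L (left (90° counter-clockwise)) -> East
  R (right (90° clockwise)) -> South
  U (U-turn (180°)) -> North
  U (U-turn (180°)) -> South
  L (left (90° counter-clockwise)) -> East
Final: East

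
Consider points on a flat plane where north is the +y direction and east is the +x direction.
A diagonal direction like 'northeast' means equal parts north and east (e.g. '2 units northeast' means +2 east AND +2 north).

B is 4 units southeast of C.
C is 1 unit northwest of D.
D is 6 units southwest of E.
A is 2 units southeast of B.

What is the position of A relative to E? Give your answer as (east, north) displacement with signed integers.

Place E at the origin (east=0, north=0).
  D is 6 units southwest of E: delta (east=-6, north=-6); D at (east=-6, north=-6).
  C is 1 unit northwest of D: delta (east=-1, north=+1); C at (east=-7, north=-5).
  B is 4 units southeast of C: delta (east=+4, north=-4); B at (east=-3, north=-9).
  A is 2 units southeast of B: delta (east=+2, north=-2); A at (east=-1, north=-11).
Therefore A relative to E: (east=-1, north=-11).

Answer: A is at (east=-1, north=-11) relative to E.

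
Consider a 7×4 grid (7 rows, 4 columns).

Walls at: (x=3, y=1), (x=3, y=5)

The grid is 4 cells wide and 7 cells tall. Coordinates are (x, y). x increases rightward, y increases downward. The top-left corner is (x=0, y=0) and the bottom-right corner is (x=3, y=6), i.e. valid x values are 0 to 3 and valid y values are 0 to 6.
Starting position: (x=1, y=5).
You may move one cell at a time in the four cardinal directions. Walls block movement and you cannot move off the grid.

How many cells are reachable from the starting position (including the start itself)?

Answer: Reachable cells: 26

Derivation:
BFS flood-fill from (x=1, y=5):
  Distance 0: (x=1, y=5)
  Distance 1: (x=1, y=4), (x=0, y=5), (x=2, y=5), (x=1, y=6)
  Distance 2: (x=1, y=3), (x=0, y=4), (x=2, y=4), (x=0, y=6), (x=2, y=6)
  Distance 3: (x=1, y=2), (x=0, y=3), (x=2, y=3), (x=3, y=4), (x=3, y=6)
  Distance 4: (x=1, y=1), (x=0, y=2), (x=2, y=2), (x=3, y=3)
  Distance 5: (x=1, y=0), (x=0, y=1), (x=2, y=1), (x=3, y=2)
  Distance 6: (x=0, y=0), (x=2, y=0)
  Distance 7: (x=3, y=0)
Total reachable: 26 (grid has 26 open cells total)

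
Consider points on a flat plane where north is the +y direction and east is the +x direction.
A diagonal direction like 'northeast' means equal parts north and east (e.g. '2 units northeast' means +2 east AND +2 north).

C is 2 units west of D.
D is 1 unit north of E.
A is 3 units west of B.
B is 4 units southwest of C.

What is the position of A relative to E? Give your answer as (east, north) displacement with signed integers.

Place E at the origin (east=0, north=0).
  D is 1 unit north of E: delta (east=+0, north=+1); D at (east=0, north=1).
  C is 2 units west of D: delta (east=-2, north=+0); C at (east=-2, north=1).
  B is 4 units southwest of C: delta (east=-4, north=-4); B at (east=-6, north=-3).
  A is 3 units west of B: delta (east=-3, north=+0); A at (east=-9, north=-3).
Therefore A relative to E: (east=-9, north=-3).

Answer: A is at (east=-9, north=-3) relative to E.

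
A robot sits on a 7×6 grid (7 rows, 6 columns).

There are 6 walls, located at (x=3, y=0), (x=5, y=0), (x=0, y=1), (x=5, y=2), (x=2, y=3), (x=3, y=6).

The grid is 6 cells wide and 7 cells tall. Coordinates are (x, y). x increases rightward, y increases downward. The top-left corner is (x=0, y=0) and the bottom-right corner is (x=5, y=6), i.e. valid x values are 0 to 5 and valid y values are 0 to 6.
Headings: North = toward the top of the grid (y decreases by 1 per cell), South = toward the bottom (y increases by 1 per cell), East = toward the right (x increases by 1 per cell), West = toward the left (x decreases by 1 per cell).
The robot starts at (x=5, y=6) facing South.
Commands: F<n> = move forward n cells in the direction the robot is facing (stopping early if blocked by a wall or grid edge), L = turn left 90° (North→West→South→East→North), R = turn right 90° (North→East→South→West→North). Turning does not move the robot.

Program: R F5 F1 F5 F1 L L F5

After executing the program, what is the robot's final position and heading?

Start: (x=5, y=6), facing South
  R: turn right, now facing West
  F5: move forward 1/5 (blocked), now at (x=4, y=6)
  F1: move forward 0/1 (blocked), now at (x=4, y=6)
  F5: move forward 0/5 (blocked), now at (x=4, y=6)
  F1: move forward 0/1 (blocked), now at (x=4, y=6)
  L: turn left, now facing South
  L: turn left, now facing East
  F5: move forward 1/5 (blocked), now at (x=5, y=6)
Final: (x=5, y=6), facing East

Answer: Final position: (x=5, y=6), facing East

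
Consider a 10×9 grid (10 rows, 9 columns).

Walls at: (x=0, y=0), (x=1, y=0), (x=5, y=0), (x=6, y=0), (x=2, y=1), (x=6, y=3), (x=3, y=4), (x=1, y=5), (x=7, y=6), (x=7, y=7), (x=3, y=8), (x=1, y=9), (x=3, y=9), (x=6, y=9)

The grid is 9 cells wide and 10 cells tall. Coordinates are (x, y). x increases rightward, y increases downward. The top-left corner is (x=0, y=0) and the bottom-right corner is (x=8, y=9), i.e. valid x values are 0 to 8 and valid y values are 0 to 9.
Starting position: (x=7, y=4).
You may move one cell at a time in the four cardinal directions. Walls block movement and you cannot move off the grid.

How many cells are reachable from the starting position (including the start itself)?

Answer: Reachable cells: 76

Derivation:
BFS flood-fill from (x=7, y=4):
  Distance 0: (x=7, y=4)
  Distance 1: (x=7, y=3), (x=6, y=4), (x=8, y=4), (x=7, y=5)
  Distance 2: (x=7, y=2), (x=8, y=3), (x=5, y=4), (x=6, y=5), (x=8, y=5)
  Distance 3: (x=7, y=1), (x=6, y=2), (x=8, y=2), (x=5, y=3), (x=4, y=4), (x=5, y=5), (x=6, y=6), (x=8, y=6)
  Distance 4: (x=7, y=0), (x=6, y=1), (x=8, y=1), (x=5, y=2), (x=4, y=3), (x=4, y=5), (x=5, y=6), (x=6, y=7), (x=8, y=7)
  Distance 5: (x=8, y=0), (x=5, y=1), (x=4, y=2), (x=3, y=3), (x=3, y=5), (x=4, y=6), (x=5, y=7), (x=6, y=8), (x=8, y=8)
  Distance 6: (x=4, y=1), (x=3, y=2), (x=2, y=3), (x=2, y=5), (x=3, y=6), (x=4, y=7), (x=5, y=8), (x=7, y=8), (x=8, y=9)
  Distance 7: (x=4, y=0), (x=3, y=1), (x=2, y=2), (x=1, y=3), (x=2, y=4), (x=2, y=6), (x=3, y=7), (x=4, y=8), (x=5, y=9), (x=7, y=9)
  Distance 8: (x=3, y=0), (x=1, y=2), (x=0, y=3), (x=1, y=4), (x=1, y=6), (x=2, y=7), (x=4, y=9)
  Distance 9: (x=2, y=0), (x=1, y=1), (x=0, y=2), (x=0, y=4), (x=0, y=6), (x=1, y=7), (x=2, y=8)
  Distance 10: (x=0, y=1), (x=0, y=5), (x=0, y=7), (x=1, y=8), (x=2, y=9)
  Distance 11: (x=0, y=8)
  Distance 12: (x=0, y=9)
Total reachable: 76 (grid has 76 open cells total)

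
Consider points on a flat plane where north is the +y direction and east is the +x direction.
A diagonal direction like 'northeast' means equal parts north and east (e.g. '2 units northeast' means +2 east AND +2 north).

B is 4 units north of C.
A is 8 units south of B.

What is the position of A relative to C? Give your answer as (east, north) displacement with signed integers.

Answer: A is at (east=0, north=-4) relative to C.

Derivation:
Place C at the origin (east=0, north=0).
  B is 4 units north of C: delta (east=+0, north=+4); B at (east=0, north=4).
  A is 8 units south of B: delta (east=+0, north=-8); A at (east=0, north=-4).
Therefore A relative to C: (east=0, north=-4).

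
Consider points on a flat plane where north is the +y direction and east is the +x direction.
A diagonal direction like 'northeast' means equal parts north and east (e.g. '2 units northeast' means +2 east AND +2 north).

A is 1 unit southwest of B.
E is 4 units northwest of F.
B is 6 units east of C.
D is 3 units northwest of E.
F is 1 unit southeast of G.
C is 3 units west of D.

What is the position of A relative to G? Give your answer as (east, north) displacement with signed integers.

Place G at the origin (east=0, north=0).
  F is 1 unit southeast of G: delta (east=+1, north=-1); F at (east=1, north=-1).
  E is 4 units northwest of F: delta (east=-4, north=+4); E at (east=-3, north=3).
  D is 3 units northwest of E: delta (east=-3, north=+3); D at (east=-6, north=6).
  C is 3 units west of D: delta (east=-3, north=+0); C at (east=-9, north=6).
  B is 6 units east of C: delta (east=+6, north=+0); B at (east=-3, north=6).
  A is 1 unit southwest of B: delta (east=-1, north=-1); A at (east=-4, north=5).
Therefore A relative to G: (east=-4, north=5).

Answer: A is at (east=-4, north=5) relative to G.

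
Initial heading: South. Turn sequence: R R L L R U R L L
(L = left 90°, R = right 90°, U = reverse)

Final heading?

Answer: Final heading: North

Derivation:
Start: South
  R (right (90° clockwise)) -> West
  R (right (90° clockwise)) -> North
  L (left (90° counter-clockwise)) -> West
  L (left (90° counter-clockwise)) -> South
  R (right (90° clockwise)) -> West
  U (U-turn (180°)) -> East
  R (right (90° clockwise)) -> South
  L (left (90° counter-clockwise)) -> East
  L (left (90° counter-clockwise)) -> North
Final: North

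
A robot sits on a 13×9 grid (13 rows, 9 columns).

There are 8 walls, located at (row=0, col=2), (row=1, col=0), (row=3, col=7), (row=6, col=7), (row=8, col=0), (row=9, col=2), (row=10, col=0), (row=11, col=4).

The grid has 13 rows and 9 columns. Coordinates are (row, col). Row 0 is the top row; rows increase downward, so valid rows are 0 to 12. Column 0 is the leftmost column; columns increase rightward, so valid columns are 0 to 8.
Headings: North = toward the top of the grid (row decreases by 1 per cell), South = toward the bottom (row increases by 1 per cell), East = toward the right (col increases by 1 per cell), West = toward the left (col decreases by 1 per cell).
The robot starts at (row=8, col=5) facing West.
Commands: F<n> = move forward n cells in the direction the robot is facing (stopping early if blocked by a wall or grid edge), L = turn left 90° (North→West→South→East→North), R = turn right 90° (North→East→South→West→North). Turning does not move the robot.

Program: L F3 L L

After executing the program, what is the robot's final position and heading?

Start: (row=8, col=5), facing West
  L: turn left, now facing South
  F3: move forward 3, now at (row=11, col=5)
  L: turn left, now facing East
  L: turn left, now facing North
Final: (row=11, col=5), facing North

Answer: Final position: (row=11, col=5), facing North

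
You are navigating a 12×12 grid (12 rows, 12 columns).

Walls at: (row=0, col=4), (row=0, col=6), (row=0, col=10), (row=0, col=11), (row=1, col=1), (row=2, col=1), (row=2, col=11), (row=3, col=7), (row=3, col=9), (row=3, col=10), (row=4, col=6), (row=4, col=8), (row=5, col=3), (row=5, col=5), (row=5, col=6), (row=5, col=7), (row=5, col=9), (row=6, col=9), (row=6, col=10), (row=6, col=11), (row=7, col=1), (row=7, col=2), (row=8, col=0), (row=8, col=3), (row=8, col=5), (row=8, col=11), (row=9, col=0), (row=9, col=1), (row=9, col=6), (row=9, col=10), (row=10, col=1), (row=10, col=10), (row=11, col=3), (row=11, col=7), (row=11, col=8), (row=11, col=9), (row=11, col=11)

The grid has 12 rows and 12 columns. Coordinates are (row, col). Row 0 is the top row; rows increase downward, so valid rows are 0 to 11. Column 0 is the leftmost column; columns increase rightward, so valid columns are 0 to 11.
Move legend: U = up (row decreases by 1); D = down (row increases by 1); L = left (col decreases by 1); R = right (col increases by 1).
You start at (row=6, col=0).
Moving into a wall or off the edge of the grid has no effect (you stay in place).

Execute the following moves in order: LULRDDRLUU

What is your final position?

Answer: Final position: (row=4, col=1)

Derivation:
Start: (row=6, col=0)
  L (left): blocked, stay at (row=6, col=0)
  U (up): (row=6, col=0) -> (row=5, col=0)
  L (left): blocked, stay at (row=5, col=0)
  R (right): (row=5, col=0) -> (row=5, col=1)
  D (down): (row=5, col=1) -> (row=6, col=1)
  D (down): blocked, stay at (row=6, col=1)
  R (right): (row=6, col=1) -> (row=6, col=2)
  L (left): (row=6, col=2) -> (row=6, col=1)
  U (up): (row=6, col=1) -> (row=5, col=1)
  U (up): (row=5, col=1) -> (row=4, col=1)
Final: (row=4, col=1)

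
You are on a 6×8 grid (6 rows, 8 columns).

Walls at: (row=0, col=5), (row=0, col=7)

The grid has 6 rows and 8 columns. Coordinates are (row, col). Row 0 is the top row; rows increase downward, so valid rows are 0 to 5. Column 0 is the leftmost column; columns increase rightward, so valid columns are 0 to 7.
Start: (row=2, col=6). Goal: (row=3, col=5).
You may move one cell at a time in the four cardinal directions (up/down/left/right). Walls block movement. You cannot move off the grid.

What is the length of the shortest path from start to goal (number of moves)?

BFS from (row=2, col=6) until reaching (row=3, col=5):
  Distance 0: (row=2, col=6)
  Distance 1: (row=1, col=6), (row=2, col=5), (row=2, col=7), (row=3, col=6)
  Distance 2: (row=0, col=6), (row=1, col=5), (row=1, col=7), (row=2, col=4), (row=3, col=5), (row=3, col=7), (row=4, col=6)  <- goal reached here
One shortest path (2 moves): (row=2, col=6) -> (row=2, col=5) -> (row=3, col=5)

Answer: Shortest path length: 2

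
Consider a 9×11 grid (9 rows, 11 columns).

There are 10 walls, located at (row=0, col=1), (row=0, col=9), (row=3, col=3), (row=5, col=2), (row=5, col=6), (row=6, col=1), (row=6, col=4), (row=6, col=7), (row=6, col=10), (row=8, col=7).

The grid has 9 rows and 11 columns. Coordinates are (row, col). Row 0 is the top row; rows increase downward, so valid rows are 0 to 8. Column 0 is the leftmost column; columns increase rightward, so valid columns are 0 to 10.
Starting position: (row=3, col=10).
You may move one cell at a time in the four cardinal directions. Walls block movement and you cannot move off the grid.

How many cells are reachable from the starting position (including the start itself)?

BFS flood-fill from (row=3, col=10):
  Distance 0: (row=3, col=10)
  Distance 1: (row=2, col=10), (row=3, col=9), (row=4, col=10)
  Distance 2: (row=1, col=10), (row=2, col=9), (row=3, col=8), (row=4, col=9), (row=5, col=10)
  Distance 3: (row=0, col=10), (row=1, col=9), (row=2, col=8), (row=3, col=7), (row=4, col=8), (row=5, col=9)
  Distance 4: (row=1, col=8), (row=2, col=7), (row=3, col=6), (row=4, col=7), (row=5, col=8), (row=6, col=9)
  Distance 5: (row=0, col=8), (row=1, col=7), (row=2, col=6), (row=3, col=5), (row=4, col=6), (row=5, col=7), (row=6, col=8), (row=7, col=9)
  Distance 6: (row=0, col=7), (row=1, col=6), (row=2, col=5), (row=3, col=4), (row=4, col=5), (row=7, col=8), (row=7, col=10), (row=8, col=9)
  Distance 7: (row=0, col=6), (row=1, col=5), (row=2, col=4), (row=4, col=4), (row=5, col=5), (row=7, col=7), (row=8, col=8), (row=8, col=10)
  Distance 8: (row=0, col=5), (row=1, col=4), (row=2, col=3), (row=4, col=3), (row=5, col=4), (row=6, col=5), (row=7, col=6)
  Distance 9: (row=0, col=4), (row=1, col=3), (row=2, col=2), (row=4, col=2), (row=5, col=3), (row=6, col=6), (row=7, col=5), (row=8, col=6)
  Distance 10: (row=0, col=3), (row=1, col=2), (row=2, col=1), (row=3, col=2), (row=4, col=1), (row=6, col=3), (row=7, col=4), (row=8, col=5)
  Distance 11: (row=0, col=2), (row=1, col=1), (row=2, col=0), (row=3, col=1), (row=4, col=0), (row=5, col=1), (row=6, col=2), (row=7, col=3), (row=8, col=4)
  Distance 12: (row=1, col=0), (row=3, col=0), (row=5, col=0), (row=7, col=2), (row=8, col=3)
  Distance 13: (row=0, col=0), (row=6, col=0), (row=7, col=1), (row=8, col=2)
  Distance 14: (row=7, col=0), (row=8, col=1)
  Distance 15: (row=8, col=0)
Total reachable: 89 (grid has 89 open cells total)

Answer: Reachable cells: 89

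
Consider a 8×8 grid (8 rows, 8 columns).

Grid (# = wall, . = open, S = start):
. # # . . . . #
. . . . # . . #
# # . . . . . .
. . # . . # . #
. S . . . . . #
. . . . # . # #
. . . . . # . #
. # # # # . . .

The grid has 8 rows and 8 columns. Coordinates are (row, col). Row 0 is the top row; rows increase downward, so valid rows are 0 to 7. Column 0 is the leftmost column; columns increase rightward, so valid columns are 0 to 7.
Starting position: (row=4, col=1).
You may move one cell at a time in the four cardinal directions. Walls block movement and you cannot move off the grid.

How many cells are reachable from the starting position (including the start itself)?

BFS flood-fill from (row=4, col=1):
  Distance 0: (row=4, col=1)
  Distance 1: (row=3, col=1), (row=4, col=0), (row=4, col=2), (row=5, col=1)
  Distance 2: (row=3, col=0), (row=4, col=3), (row=5, col=0), (row=5, col=2), (row=6, col=1)
  Distance 3: (row=3, col=3), (row=4, col=4), (row=5, col=3), (row=6, col=0), (row=6, col=2)
  Distance 4: (row=2, col=3), (row=3, col=4), (row=4, col=5), (row=6, col=3), (row=7, col=0)
  Distance 5: (row=1, col=3), (row=2, col=2), (row=2, col=4), (row=4, col=6), (row=5, col=5), (row=6, col=4)
  Distance 6: (row=0, col=3), (row=1, col=2), (row=2, col=5), (row=3, col=6)
  Distance 7: (row=0, col=4), (row=1, col=1), (row=1, col=5), (row=2, col=6)
  Distance 8: (row=0, col=5), (row=1, col=0), (row=1, col=6), (row=2, col=7)
  Distance 9: (row=0, col=0), (row=0, col=6)
Total reachable: 40 (grid has 44 open cells total)

Answer: Reachable cells: 40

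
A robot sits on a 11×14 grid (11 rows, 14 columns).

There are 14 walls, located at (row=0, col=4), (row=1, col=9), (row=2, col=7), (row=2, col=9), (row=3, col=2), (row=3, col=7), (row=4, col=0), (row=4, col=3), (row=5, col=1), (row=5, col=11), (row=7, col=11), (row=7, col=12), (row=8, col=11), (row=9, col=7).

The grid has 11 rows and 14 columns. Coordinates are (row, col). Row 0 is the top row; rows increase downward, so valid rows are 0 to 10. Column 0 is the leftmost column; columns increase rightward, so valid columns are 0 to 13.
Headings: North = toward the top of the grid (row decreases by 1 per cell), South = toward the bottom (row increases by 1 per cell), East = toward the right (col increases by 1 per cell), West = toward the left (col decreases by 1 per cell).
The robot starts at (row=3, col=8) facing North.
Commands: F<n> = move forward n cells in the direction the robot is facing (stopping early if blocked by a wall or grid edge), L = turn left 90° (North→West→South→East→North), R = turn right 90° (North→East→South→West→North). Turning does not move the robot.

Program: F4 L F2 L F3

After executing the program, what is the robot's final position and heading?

Answer: Final position: (row=3, col=6), facing South

Derivation:
Start: (row=3, col=8), facing North
  F4: move forward 3/4 (blocked), now at (row=0, col=8)
  L: turn left, now facing West
  F2: move forward 2, now at (row=0, col=6)
  L: turn left, now facing South
  F3: move forward 3, now at (row=3, col=6)
Final: (row=3, col=6), facing South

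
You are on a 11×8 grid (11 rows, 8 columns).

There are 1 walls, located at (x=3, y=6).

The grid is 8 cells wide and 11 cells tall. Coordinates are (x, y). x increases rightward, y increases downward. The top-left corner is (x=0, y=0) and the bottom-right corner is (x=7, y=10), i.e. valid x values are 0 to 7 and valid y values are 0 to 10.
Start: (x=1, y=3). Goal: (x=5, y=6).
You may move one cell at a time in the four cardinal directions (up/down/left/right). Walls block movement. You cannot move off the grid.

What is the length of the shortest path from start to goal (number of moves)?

BFS from (x=1, y=3) until reaching (x=5, y=6):
  Distance 0: (x=1, y=3)
  Distance 1: (x=1, y=2), (x=0, y=3), (x=2, y=3), (x=1, y=4)
  Distance 2: (x=1, y=1), (x=0, y=2), (x=2, y=2), (x=3, y=3), (x=0, y=4), (x=2, y=4), (x=1, y=5)
  Distance 3: (x=1, y=0), (x=0, y=1), (x=2, y=1), (x=3, y=2), (x=4, y=3), (x=3, y=4), (x=0, y=5), (x=2, y=5), (x=1, y=6)
  Distance 4: (x=0, y=0), (x=2, y=0), (x=3, y=1), (x=4, y=2), (x=5, y=3), (x=4, y=4), (x=3, y=5), (x=0, y=6), (x=2, y=6), (x=1, y=7)
  Distance 5: (x=3, y=0), (x=4, y=1), (x=5, y=2), (x=6, y=3), (x=5, y=4), (x=4, y=5), (x=0, y=7), (x=2, y=7), (x=1, y=8)
  Distance 6: (x=4, y=0), (x=5, y=1), (x=6, y=2), (x=7, y=3), (x=6, y=4), (x=5, y=5), (x=4, y=6), (x=3, y=7), (x=0, y=8), (x=2, y=8), (x=1, y=9)
  Distance 7: (x=5, y=0), (x=6, y=1), (x=7, y=2), (x=7, y=4), (x=6, y=5), (x=5, y=6), (x=4, y=7), (x=3, y=8), (x=0, y=9), (x=2, y=9), (x=1, y=10)  <- goal reached here
One shortest path (7 moves): (x=1, y=3) -> (x=2, y=3) -> (x=3, y=3) -> (x=4, y=3) -> (x=5, y=3) -> (x=5, y=4) -> (x=5, y=5) -> (x=5, y=6)

Answer: Shortest path length: 7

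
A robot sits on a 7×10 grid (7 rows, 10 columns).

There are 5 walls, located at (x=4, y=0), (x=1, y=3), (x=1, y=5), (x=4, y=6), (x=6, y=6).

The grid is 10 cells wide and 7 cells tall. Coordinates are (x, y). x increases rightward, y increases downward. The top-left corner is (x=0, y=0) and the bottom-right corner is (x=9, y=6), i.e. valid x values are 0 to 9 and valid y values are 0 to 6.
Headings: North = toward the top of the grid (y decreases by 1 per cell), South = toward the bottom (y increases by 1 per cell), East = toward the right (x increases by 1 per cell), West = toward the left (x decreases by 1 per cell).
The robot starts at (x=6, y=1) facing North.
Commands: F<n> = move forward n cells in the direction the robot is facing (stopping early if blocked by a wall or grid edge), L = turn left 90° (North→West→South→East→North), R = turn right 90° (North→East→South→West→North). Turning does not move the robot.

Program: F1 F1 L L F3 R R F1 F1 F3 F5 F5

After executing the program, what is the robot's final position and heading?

Start: (x=6, y=1), facing North
  F1: move forward 1, now at (x=6, y=0)
  F1: move forward 0/1 (blocked), now at (x=6, y=0)
  L: turn left, now facing West
  L: turn left, now facing South
  F3: move forward 3, now at (x=6, y=3)
  R: turn right, now facing West
  R: turn right, now facing North
  F1: move forward 1, now at (x=6, y=2)
  F1: move forward 1, now at (x=6, y=1)
  F3: move forward 1/3 (blocked), now at (x=6, y=0)
  F5: move forward 0/5 (blocked), now at (x=6, y=0)
  F5: move forward 0/5 (blocked), now at (x=6, y=0)
Final: (x=6, y=0), facing North

Answer: Final position: (x=6, y=0), facing North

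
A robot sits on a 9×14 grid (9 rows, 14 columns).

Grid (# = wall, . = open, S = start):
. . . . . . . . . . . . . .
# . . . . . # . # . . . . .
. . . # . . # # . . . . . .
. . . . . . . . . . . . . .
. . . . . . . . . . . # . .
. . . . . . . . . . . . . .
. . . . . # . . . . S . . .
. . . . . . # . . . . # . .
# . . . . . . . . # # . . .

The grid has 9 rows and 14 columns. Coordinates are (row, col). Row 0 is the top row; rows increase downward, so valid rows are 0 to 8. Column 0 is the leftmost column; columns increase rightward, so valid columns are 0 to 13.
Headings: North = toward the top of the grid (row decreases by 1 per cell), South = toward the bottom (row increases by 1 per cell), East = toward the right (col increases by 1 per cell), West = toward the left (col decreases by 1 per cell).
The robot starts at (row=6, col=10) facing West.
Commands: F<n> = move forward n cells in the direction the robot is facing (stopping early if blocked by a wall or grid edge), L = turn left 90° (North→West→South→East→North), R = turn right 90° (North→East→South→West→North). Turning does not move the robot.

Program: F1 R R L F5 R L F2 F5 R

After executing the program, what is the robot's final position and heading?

Answer: Final position: (row=0, col=9), facing East

Derivation:
Start: (row=6, col=10), facing West
  F1: move forward 1, now at (row=6, col=9)
  R: turn right, now facing North
  R: turn right, now facing East
  L: turn left, now facing North
  F5: move forward 5, now at (row=1, col=9)
  R: turn right, now facing East
  L: turn left, now facing North
  F2: move forward 1/2 (blocked), now at (row=0, col=9)
  F5: move forward 0/5 (blocked), now at (row=0, col=9)
  R: turn right, now facing East
Final: (row=0, col=9), facing East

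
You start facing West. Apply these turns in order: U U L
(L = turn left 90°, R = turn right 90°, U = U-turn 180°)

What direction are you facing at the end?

Start: West
  U (U-turn (180°)) -> East
  U (U-turn (180°)) -> West
  L (left (90° counter-clockwise)) -> South
Final: South

Answer: Final heading: South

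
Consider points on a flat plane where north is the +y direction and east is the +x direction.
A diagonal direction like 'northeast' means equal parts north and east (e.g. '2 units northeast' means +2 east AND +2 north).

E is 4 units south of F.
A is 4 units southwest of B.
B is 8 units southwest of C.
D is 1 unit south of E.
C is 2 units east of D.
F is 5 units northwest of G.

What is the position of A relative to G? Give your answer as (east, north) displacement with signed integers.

Place G at the origin (east=0, north=0).
  F is 5 units northwest of G: delta (east=-5, north=+5); F at (east=-5, north=5).
  E is 4 units south of F: delta (east=+0, north=-4); E at (east=-5, north=1).
  D is 1 unit south of E: delta (east=+0, north=-1); D at (east=-5, north=0).
  C is 2 units east of D: delta (east=+2, north=+0); C at (east=-3, north=0).
  B is 8 units southwest of C: delta (east=-8, north=-8); B at (east=-11, north=-8).
  A is 4 units southwest of B: delta (east=-4, north=-4); A at (east=-15, north=-12).
Therefore A relative to G: (east=-15, north=-12).

Answer: A is at (east=-15, north=-12) relative to G.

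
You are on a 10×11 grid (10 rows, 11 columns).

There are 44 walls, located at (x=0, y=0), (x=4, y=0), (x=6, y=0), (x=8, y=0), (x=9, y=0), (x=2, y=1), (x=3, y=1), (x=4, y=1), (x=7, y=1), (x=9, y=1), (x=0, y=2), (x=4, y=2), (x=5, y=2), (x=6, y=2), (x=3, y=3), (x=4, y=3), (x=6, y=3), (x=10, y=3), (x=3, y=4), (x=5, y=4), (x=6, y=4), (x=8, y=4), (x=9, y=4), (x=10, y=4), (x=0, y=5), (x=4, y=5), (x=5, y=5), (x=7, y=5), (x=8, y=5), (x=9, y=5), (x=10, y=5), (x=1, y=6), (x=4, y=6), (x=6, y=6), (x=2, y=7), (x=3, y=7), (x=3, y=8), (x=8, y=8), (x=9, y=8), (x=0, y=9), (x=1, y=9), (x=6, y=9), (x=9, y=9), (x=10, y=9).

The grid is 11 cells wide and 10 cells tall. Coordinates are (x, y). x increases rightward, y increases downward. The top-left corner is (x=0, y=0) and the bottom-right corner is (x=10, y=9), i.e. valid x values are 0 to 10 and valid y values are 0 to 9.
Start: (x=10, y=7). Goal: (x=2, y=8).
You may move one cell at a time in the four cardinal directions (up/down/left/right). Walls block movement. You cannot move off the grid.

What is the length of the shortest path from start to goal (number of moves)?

Answer: Shortest path length: 11

Derivation:
BFS from (x=10, y=7) until reaching (x=2, y=8):
  Distance 0: (x=10, y=7)
  Distance 1: (x=10, y=6), (x=9, y=7), (x=10, y=8)
  Distance 2: (x=9, y=6), (x=8, y=7)
  Distance 3: (x=8, y=6), (x=7, y=7)
  Distance 4: (x=7, y=6), (x=6, y=7), (x=7, y=8)
  Distance 5: (x=5, y=7), (x=6, y=8), (x=7, y=9)
  Distance 6: (x=5, y=6), (x=4, y=7), (x=5, y=8), (x=8, y=9)
  Distance 7: (x=4, y=8), (x=5, y=9)
  Distance 8: (x=4, y=9)
  Distance 9: (x=3, y=9)
  Distance 10: (x=2, y=9)
  Distance 11: (x=2, y=8)  <- goal reached here
One shortest path (11 moves): (x=10, y=7) -> (x=9, y=7) -> (x=8, y=7) -> (x=7, y=7) -> (x=6, y=7) -> (x=5, y=7) -> (x=4, y=7) -> (x=4, y=8) -> (x=4, y=9) -> (x=3, y=9) -> (x=2, y=9) -> (x=2, y=8)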